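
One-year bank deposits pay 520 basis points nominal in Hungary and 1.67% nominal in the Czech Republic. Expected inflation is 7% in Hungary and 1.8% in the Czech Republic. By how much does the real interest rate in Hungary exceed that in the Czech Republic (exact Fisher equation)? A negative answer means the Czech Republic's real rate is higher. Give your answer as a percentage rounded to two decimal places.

Hungary: (1 + 0.0520)/(1 + 0.0700) − 1 = -1.6822%
The Czech Republic: (1 + 0.0167)/(1 + 0.0180) − 1 = -0.1277%
Differential = -1.6822% − (-0.1277%) = -1.5545% → -1.55%.

-1.55%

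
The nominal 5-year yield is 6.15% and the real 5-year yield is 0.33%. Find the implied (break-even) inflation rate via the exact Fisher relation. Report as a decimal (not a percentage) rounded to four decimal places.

0.0580

(1 + π) = (1 + i)/(1 + r) = 1.06150 / 1.00330 = 1.058009
Break-even inflation = 1.058009 − 1 → 0.0580.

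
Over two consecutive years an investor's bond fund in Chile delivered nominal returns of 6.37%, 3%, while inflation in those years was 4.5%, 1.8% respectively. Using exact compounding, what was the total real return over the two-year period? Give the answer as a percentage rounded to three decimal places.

Nominal growth factor = 1.0637 × 1.0300 = 1.095611
Price-level growth factor = 1.0450 × 1.0180 = 1.063810
Real growth factor = 1.095611 / 1.063810 = 1.029893
Total real return = 1.029893 − 1 → 2.989%.

2.989%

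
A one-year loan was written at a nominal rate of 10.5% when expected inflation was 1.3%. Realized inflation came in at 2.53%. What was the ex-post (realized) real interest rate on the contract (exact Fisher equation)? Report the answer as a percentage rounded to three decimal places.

7.773%

Ex-post: (1 + 0.1050)/(1 + 0.0253) − 1 = 7.7733%
So the realized real rate is 7.773%.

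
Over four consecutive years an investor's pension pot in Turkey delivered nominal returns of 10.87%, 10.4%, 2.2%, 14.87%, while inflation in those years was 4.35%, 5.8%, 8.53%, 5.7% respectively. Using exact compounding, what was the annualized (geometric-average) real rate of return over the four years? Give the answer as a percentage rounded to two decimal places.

3.21%

Nominal growth factor = 1.1087 × 1.1040 × 1.0220 × 1.1487 = 1.43694663
Price-level growth factor = 1.0435 × 1.0580 × 1.0853 × 1.0570 = 1.26649334
Real growth factor = 1.43694663 / 1.26649334 = 1.13458680
Annualized real rate = 1.13458680^(1/4) − 1 = 3.2071% → 3.21%.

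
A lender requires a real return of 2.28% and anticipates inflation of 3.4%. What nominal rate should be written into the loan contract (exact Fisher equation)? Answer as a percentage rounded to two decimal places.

(1 + i) = (1 + r)(1 + π) = 1.02280 × 1.03400 = 1.0575752
i = 1.0575752 − 1, so the required nominal rate is 5.76%.

5.76%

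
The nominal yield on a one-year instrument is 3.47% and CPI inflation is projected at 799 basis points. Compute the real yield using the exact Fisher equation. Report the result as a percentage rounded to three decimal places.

1 + r = 1.03470 / 1.07990 = 0.958144
r = 0.958144 − 1 = -4.1856%, i.e. -4.186%.

-4.186%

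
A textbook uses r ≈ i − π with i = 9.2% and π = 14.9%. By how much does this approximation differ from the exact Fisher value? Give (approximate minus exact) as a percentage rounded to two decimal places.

Approximate: r ≈ 9.200% − 14.900% = -5.7000%
Exact: (1 + 0.0920)/(1 + 0.1490) − 1 = -4.9608%
Error = -5.7000% − (-4.9608%) = -0.7392% → -0.74%.

-0.74%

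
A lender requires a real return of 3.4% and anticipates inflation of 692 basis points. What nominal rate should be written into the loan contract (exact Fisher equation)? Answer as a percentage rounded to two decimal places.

(1 + i) = (1 + r)(1 + π) = 1.03400 × 1.06920 = 1.1055528
i = 1.1055528 − 1, so the required nominal rate is 10.56%.

10.56%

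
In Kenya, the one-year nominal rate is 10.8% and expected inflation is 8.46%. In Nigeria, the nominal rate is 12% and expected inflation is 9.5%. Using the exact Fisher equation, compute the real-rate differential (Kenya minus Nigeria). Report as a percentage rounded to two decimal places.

Kenya: (1 + 0.1080)/(1 + 0.0846) − 1 = 2.1575%
Nigeria: (1 + 0.1200)/(1 + 0.0950) − 1 = 2.2831%
Differential = 2.1575% − 2.2831% = -0.1256% → -0.13%.

-0.13%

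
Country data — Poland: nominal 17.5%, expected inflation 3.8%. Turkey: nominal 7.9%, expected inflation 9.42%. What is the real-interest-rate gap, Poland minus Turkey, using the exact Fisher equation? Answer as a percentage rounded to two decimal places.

14.59%

Poland: (1 + 0.1750)/(1 + 0.0380) − 1 = 13.1985%
Turkey: (1 + 0.0790)/(1 + 0.0942) − 1 = -1.3891%
Differential = 13.1985% − (-1.3891%) = 14.5876% → 14.59%.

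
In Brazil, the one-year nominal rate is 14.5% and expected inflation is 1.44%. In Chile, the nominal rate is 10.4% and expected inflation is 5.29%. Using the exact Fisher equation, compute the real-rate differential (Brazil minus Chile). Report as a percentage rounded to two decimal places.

Brazil: (1 + 0.1450)/(1 + 0.0144) − 1 = 12.8746%
Chile: (1 + 0.1040)/(1 + 0.0529) − 1 = 4.8533%
Differential = 12.8746% − 4.8533% = 8.0213% → 8.02%.

8.02%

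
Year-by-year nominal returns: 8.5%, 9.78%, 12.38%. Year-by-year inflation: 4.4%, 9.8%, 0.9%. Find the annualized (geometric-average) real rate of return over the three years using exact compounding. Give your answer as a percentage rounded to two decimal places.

4.99%

Nominal growth factor = 1.0850 × 1.0978 × 1.1238 = 1.33857279
Price-level growth factor = 1.0440 × 1.0980 × 1.0090 = 1.15662881
Real growth factor = 1.33857279 / 1.15662881 = 1.15730542
Annualized real rate = 1.15730542^(1/3) − 1 = 4.9903% → 4.99%.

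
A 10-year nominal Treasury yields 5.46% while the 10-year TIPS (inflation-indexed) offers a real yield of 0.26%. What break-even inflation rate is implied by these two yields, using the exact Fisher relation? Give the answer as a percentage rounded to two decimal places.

5.19%

(1 + π) = (1 + i)/(1 + r) = 1.05460 / 1.00260 = 1.051865
Break-even inflation = 1.051865 − 1 → 5.19%.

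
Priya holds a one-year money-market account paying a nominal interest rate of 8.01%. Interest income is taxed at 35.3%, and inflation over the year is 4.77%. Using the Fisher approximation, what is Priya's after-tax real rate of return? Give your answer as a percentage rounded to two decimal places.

0.41%

After-tax nominal return = 8.01% × (1 − 0.353) = 5.18247%.
r ≈ 5.18247% − 4.77% → 0.41%.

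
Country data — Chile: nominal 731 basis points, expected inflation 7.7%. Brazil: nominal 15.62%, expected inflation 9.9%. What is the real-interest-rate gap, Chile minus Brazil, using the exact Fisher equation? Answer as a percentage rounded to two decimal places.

Chile: (1 + 0.0731)/(1 + 0.0770) − 1 = -0.3621%
Brazil: (1 + 0.1562)/(1 + 0.0990) − 1 = 5.2047%
Differential = -0.3621% − 5.2047% = -5.5668% → -5.57%.

-5.57%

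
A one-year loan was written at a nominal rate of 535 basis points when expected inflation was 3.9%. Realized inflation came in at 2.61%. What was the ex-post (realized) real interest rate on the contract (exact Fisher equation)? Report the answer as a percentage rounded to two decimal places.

2.67%

Ex-post: (1 + 0.0535)/(1 + 0.0261) − 1 = 2.6703%
So the realized real rate is 2.67%.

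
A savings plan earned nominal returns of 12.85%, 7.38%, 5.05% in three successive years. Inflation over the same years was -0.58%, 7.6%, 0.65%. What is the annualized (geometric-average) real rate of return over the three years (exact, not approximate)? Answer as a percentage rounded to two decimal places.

Compound the nominal returns: 1.1285 × 1.0738 × 1.0505 = 1.27297836.
Compound inflation: 0.9942 × 1.0760 × 1.0065 = 1.07671263.
Deflate: 1.27297836 / 1.07671263 = 1.18228236.
Annualized real rate = 1.18228236^(1/3) − 1 = 5.7403% → 5.74%.

5.74%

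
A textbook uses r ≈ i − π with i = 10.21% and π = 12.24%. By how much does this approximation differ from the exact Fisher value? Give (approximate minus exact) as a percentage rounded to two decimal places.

Approximate: r ≈ 10.210% − 12.240% = -2.0300%
Exact: (1 + 0.1021)/(1 + 0.1224) − 1 = -1.8086%
Error = -2.0300% − (-1.8086%) = -0.2214% → -0.22%.

-0.22%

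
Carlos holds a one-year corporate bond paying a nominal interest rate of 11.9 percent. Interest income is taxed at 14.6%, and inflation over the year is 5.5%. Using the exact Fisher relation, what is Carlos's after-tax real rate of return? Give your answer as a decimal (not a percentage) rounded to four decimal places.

0.0442

After-tax nominal return = 11.9% × (1 − 0.146) = 10.1626%.
1 + r = 1.101626 / 1.05500 = 1.044195
After-tax real rate = 1.044195 − 1 → 0.0442.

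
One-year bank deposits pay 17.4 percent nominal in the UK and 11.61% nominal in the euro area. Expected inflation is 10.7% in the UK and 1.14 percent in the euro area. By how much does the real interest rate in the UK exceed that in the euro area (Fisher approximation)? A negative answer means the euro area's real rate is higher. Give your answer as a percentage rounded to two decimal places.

The UK: 17.4% − 10.7% = 6.700%
The euro area: 11.61% − 1.14% = 10.470%
Differential = -3.770% → -3.77%.

-3.77%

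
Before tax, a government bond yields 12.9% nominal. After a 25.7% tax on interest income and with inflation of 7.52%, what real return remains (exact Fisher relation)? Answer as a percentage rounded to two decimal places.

1.92%

After-tax nominal return = 12.9% × (1 − 0.257) = 9.5847%.
1 + r = 1.095847 / 1.07520 = 1.019203
After-tax real rate = 1.019203 − 1 → 1.92%.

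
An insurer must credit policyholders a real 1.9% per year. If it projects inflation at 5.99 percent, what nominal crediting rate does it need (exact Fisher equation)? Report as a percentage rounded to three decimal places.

(1 + i) = (1 + r)(1 + π) = 1.01900 × 1.05990 = 1.0800381
i = 1.0800381 − 1, so the required nominal rate is 8.004%.

8.004%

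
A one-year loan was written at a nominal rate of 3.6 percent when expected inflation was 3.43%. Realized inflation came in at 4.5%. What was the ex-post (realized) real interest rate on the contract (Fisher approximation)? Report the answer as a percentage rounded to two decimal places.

-0.90%

Ex-post: 3.6% − 4.5% = -0.900%
So the realized real rate is -0.90%.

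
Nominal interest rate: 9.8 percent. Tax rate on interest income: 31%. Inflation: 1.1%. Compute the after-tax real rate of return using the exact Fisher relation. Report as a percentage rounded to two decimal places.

After-tax nominal return = 9.8% × (1 − 0.31) = 6.7620%.
1 + r = 1.06762 / 1.01100 = 1.056004
After-tax real rate = 1.056004 − 1 → 5.60%.

5.60%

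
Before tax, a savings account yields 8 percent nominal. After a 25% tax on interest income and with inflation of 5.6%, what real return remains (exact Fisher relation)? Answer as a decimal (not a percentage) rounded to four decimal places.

0.0038

After-tax nominal return = 8% × (1 − 0.25) = 6.0000%.
1 + r = 1.06000 / 1.05600 = 1.003788
After-tax real rate = 1.003788 − 1 → 0.0038.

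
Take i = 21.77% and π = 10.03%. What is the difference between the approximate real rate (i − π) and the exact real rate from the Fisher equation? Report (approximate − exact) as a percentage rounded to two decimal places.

1.07%

Approximate: r ≈ 21.770% − 10.030% = 11.7400%
Exact: (1 + 0.2177)/(1 + 0.1003) − 1 = 10.6698%
Error = 11.7400% − 10.6698% = 1.0702% → 1.07%.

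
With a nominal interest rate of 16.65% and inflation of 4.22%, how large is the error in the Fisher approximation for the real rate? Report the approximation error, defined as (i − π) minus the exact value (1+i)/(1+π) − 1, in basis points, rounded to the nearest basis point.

Approximate: r ≈ 16.650% − 4.220% = 12.4300%
Exact: (1 + 0.1665)/(1 + 0.0422) − 1 = 11.9267%
Error = 12.4300% − 11.9267% = 0.5033% → 50 basis points.

50 basis points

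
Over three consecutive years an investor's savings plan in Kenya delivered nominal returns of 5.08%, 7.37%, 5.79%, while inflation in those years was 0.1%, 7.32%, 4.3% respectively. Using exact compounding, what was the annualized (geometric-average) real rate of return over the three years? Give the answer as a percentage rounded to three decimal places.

2.129%

Nominal growth factor = 1.0508 × 1.0737 × 1.0579 = 1.19356929
Price-level growth factor = 1.0010 × 1.0732 × 1.0430 = 1.12046695
Real growth factor = 1.19356929 / 1.12046695 = 1.06524274
Annualized real rate = 1.06524274^(1/3) − 1 = 2.1291% → 2.129%.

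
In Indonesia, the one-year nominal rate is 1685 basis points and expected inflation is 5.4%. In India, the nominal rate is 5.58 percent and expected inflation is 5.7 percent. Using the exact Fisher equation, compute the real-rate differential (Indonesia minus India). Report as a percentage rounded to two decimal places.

10.98%

Indonesia: (1 + 0.1685)/(1 + 0.0540) − 1 = 10.8634%
India: (1 + 0.0558)/(1 + 0.0570) − 1 = -0.1135%
Differential = 10.8634% − (-0.1135%) = 10.9769% → 10.98%.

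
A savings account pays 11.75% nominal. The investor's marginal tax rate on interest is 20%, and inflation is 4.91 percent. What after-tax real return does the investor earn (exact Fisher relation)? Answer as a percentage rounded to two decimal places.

After-tax nominal return = 11.75% × (1 − 0.2) = 9.4000%.
1 + r = 1.09400 / 1.04910 = 1.042799
After-tax real rate = 1.042799 − 1 → 4.28%.

4.28%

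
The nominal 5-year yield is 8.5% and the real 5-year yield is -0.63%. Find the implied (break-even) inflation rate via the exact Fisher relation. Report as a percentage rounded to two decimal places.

(1 + π) = (1 + i)/(1 + r) = 1.08500 / 0.99370 = 1.091879
Break-even inflation = 1.091879 − 1 → 9.19%.

9.19%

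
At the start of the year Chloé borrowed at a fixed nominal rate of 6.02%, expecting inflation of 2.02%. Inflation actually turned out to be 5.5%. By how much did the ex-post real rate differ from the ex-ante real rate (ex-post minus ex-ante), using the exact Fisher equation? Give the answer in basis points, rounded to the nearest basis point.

-343 basis points

Ex-ante: (1 + 0.0602)/(1 + 0.0202) − 1 = 3.9208%
Ex-post: (1 + 0.0602)/(1 + 0.0550) − 1 = 0.4929%
Difference (ex-post − ex-ante) = -3.4279% → -343 basis points.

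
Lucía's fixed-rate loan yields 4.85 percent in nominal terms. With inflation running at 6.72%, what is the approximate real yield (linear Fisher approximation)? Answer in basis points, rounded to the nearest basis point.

r ≈ i − π = 4.85% − 6.72% = -187 basis points.

-187 basis points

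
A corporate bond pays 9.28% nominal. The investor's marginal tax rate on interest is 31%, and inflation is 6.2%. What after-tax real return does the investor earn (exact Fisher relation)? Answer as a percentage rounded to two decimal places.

0.19%

After-tax nominal return = 9.28% × (1 − 0.31) = 6.4032%.
1 + r = 1.064032 / 1.06200 = 1.001913
After-tax real rate = 1.001913 − 1 → 0.19%.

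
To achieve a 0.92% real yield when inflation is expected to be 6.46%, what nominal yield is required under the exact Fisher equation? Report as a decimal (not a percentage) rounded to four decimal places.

(1 + i) = (1 + r)(1 + π) = 1.00920 × 1.06460 = 1.07439432
i = 1.07439432 − 1, so the required nominal rate is 0.0744.

0.0744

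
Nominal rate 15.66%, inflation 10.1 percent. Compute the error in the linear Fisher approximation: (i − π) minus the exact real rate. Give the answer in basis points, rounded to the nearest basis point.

51 basis points

Approximate: r ≈ 15.660% − 10.100% = 5.5600%
Exact: (1 + 0.1566)/(1 + 0.1010) − 1 = 5.0500%
Error = 5.5600% − 5.0500% = 0.5100% → 51 basis points.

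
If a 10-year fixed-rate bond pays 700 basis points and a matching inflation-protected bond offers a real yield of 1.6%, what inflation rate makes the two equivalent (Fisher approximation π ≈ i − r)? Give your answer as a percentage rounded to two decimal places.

π ≈ i − r = 7% − 1.6% → 5.40%.

5.40%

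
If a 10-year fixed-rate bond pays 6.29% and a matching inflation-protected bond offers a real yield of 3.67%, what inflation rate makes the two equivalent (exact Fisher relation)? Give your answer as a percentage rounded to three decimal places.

2.527%

(1 + π) = (1 + i)/(1 + r) = 1.06290 / 1.03670 = 1.025272
Break-even inflation = 1.025272 − 1 → 2.527%.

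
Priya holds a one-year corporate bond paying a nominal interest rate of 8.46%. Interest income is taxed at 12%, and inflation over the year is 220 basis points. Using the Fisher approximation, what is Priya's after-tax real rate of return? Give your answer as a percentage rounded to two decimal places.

5.24%

After-tax nominal return = 8.46% × (1 − 0.12) = 7.4448%.
r ≈ 7.4448% − 2.2% → 5.24%.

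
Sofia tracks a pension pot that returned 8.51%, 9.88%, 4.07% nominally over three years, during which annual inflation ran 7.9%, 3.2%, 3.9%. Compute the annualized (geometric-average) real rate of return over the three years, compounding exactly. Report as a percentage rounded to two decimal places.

2.36%

Compound the nominal returns: 1.0851 × 1.0988 × 1.0407 = 1.24083481.
Compound inflation: 1.0790 × 1.0320 × 1.0390 = 1.15695559.
Deflate: 1.24083481 / 1.15695559 = 1.07249995.
Annualized real rate = 1.07249995^(1/3) − 1 = 2.3605% → 2.36%.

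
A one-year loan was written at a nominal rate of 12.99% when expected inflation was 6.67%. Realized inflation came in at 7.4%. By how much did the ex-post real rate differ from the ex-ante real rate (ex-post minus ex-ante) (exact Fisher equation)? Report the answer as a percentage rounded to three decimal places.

-0.720%

Ex-ante: (1 + 0.1299)/(1 + 0.0667) − 1 = 5.9248%
Ex-post: (1 + 0.1299)/(1 + 0.0740) − 1 = 5.2048%
Difference (ex-post − ex-ante) = -0.7200% → -0.720%.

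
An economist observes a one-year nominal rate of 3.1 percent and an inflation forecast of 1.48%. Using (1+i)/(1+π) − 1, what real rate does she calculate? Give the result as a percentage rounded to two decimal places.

1 + r = 1.03100 / 1.01480 = 1.015964
r = 1.015964 − 1 = 1.5964%, i.e. 1.60%.

1.60%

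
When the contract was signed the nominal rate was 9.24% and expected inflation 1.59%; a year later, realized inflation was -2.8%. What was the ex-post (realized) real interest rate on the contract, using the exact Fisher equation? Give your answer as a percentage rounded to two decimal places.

Ex-post: (1 + 0.0924)/(1 − 0.0280) − 1 = 12.3868%
So the realized real rate is 12.39%.

12.39%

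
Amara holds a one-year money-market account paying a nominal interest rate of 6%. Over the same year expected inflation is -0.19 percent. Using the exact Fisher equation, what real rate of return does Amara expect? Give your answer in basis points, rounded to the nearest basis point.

620 basis points

1 + r = 1.06000 / 0.99810 = 1.062018
r = 1.062018 − 1 = 6.2018%, i.e. 620 basis points.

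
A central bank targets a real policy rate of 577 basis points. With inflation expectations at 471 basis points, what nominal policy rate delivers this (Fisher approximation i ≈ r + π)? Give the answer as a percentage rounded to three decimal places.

10.480%

i ≈ r + π = 5.77% + 4.71% = 10.480%.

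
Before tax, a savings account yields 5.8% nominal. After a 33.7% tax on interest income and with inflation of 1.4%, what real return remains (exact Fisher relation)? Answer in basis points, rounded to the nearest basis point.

241 basis points

After-tax nominal return = 5.8% × (1 − 0.337) = 3.8454%.
1 + r = 1.038454 / 1.01400 = 1.024116
After-tax real rate = 1.024116 − 1 → 241 basis points.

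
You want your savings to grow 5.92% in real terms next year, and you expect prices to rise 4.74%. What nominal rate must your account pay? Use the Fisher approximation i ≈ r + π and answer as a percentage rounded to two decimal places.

i ≈ r + π = 5.92% + 4.74% = 10.66%.

10.66%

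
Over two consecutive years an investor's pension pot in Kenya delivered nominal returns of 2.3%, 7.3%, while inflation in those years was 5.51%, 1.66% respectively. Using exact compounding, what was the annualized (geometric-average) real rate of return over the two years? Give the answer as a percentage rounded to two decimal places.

1.16%

Compound the nominal returns: 1.0230 × 1.0730 = 1.09767900.
Compound inflation: 1.0551 × 1.0166 = 1.07261466.
Deflate: 1.09767900 / 1.07261466 = 1.02336752.
Annualized real rate = 1.02336752^(1/2) − 1 = 1.1616% → 1.16%.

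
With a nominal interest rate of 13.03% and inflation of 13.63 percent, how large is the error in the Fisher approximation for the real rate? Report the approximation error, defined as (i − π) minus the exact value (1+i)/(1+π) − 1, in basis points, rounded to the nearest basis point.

-7 basis points

Approximate: r ≈ 13.030% − 13.630% = -0.6000%
Exact: (1 + 0.1303)/(1 + 0.1363) − 1 = -0.5280%
Error = -0.6000% − (-0.5280%) = -0.0720% → -7 basis points.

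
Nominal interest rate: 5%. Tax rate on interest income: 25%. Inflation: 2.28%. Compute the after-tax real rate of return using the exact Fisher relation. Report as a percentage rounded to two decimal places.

1.44%

After-tax nominal return = 5% × (1 − 0.25) = 3.7500%.
1 + r = 1.03750 / 1.02280 = 1.014372
After-tax real rate = 1.014372 − 1 → 1.44%.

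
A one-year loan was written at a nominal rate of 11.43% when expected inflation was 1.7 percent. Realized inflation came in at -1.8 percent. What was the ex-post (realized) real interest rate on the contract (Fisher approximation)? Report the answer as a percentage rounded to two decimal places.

Ex-post: 11.43% − (-1.8%) = 13.230%
So the realized real rate is 13.23%.

13.23%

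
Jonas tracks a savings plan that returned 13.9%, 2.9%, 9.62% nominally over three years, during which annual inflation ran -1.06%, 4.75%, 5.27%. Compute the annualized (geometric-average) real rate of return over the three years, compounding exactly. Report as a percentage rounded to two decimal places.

5.60%

Compound the nominal returns: 1.1390 × 1.0290 × 1.0962 = 1.28478038.
Compound inflation: 0.9894 × 1.0475 × 1.0527 = 1.09101460.
Deflate: 1.28478038 / 1.09101460 = 1.17760146.
Annualized real rate = 1.17760146^(1/3) − 1 = 5.6005% → 5.60%.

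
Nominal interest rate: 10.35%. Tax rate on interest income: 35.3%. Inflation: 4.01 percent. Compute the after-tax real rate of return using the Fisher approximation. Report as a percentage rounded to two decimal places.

After-tax nominal return = 10.35% × (1 − 0.353) = 6.69645%.
r ≈ 6.69645% − 4.01% → 2.69%.

2.69%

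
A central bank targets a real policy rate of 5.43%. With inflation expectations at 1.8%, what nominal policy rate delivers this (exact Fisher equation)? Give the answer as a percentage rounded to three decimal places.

(1 + i) = (1 + r)(1 + π) = 1.05430 × 1.01800 = 1.0732774
i = 1.0732774 − 1, so the required nominal rate is 7.328%.

7.328%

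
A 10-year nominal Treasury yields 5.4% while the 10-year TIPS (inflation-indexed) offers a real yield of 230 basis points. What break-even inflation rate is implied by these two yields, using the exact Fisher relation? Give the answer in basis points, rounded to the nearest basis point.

(1 + π) = (1 + i)/(1 + r) = 1.05400 / 1.02300 = 1.030303
Break-even inflation = 1.030303 − 1 → 303 basis points.

303 basis points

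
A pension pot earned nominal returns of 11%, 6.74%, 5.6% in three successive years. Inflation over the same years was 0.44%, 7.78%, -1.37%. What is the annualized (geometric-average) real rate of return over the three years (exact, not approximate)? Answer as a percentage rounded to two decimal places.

Compound the nominal returns: 1.1100 × 1.0674 × 1.0560 = 1.25116358.
Compound inflation: 1.0044 × 1.0778 × 0.9863 = 1.06771149.
Deflate: 1.25116358 / 1.06771149 = 1.17181804.
Annualized real rate = 1.17181804^(1/3) − 1 = 5.4274% → 5.43%.

5.43%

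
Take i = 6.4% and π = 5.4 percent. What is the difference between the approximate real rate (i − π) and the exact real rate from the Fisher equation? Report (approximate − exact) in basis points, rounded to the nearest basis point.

Approximate: r ≈ 6.400% − 5.400% = 1.0000%
Exact: (1 + 0.0640)/(1 + 0.0540) − 1 = 0.9488%
Error = 1.0000% − 0.9488% = 0.0512% → 5 basis points.

5 basis points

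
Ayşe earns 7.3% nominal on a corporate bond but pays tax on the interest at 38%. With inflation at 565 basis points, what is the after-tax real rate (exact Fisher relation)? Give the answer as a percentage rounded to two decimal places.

-1.06%

After-tax nominal return = 7.3% × (1 − 0.38) = 4.5260%.
1 + r = 1.04526 / 1.05650 = 0.989361
After-tax real rate = 0.989361 − 1 → -1.06%.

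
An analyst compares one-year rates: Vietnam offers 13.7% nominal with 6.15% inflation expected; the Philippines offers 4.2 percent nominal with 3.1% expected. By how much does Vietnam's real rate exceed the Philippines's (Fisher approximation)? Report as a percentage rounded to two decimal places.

6.45%

Vietnam: 13.7% − 6.15% = 7.550%
The Philippines: 4.2% − 3.1% = 1.100%
Differential = 6.450% → 6.45%.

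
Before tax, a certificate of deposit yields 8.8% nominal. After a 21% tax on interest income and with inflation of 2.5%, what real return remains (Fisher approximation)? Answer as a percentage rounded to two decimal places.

4.45%

After-tax nominal return = 8.8% × (1 − 0.21) = 6.9520%.
r ≈ 6.9520% − 2.5% → 4.45%.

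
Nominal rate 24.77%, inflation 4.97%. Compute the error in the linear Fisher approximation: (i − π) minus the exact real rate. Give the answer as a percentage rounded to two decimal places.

Approximate: r ≈ 24.770% − 4.970% = 19.8000%
Exact: (1 + 0.2477)/(1 + 0.0497) − 1 = 18.8625%
Error = 19.8000% − 18.8625% = 0.9375% → 0.94%.

0.94%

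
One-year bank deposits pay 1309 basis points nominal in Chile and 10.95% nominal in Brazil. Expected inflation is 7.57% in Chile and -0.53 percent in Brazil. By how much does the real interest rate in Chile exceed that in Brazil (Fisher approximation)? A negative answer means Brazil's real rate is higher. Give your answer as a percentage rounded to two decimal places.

Chile: 13.09% − 7.57% = 5.520%
Brazil: 10.95% − (-0.53%) = 11.480%
Differential = -5.960% → -5.96%.

-5.96%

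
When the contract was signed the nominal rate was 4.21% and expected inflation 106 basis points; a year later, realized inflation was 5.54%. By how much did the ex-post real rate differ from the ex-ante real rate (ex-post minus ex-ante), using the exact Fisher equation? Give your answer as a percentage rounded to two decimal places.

-4.38%

Ex-ante: (1 + 0.0421)/(1 + 0.0106) − 1 = 3.1170%
Ex-post: (1 + 0.0421)/(1 + 0.0554) − 1 = -1.2602%
Difference (ex-post − ex-ante) = -4.3771% → -4.38%.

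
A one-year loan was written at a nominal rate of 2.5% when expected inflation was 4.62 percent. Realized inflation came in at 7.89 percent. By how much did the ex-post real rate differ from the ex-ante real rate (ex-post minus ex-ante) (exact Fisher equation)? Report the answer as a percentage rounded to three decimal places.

Ex-ante: (1 + 0.0250)/(1 + 0.0462) − 1 = -2.0264%
Ex-post: (1 + 0.0250)/(1 + 0.0789) − 1 = -4.9958%
Difference (ex-post − ex-ante) = -2.9694% → -2.969%.

-2.969%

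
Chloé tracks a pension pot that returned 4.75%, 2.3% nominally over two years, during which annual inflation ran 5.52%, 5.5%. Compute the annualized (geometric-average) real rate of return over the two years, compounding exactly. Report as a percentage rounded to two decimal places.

Nominal growth factor = 1.0475 × 1.0230 = 1.07159250
Price-level growth factor = 1.0552 × 1.0550 = 1.11323600
Real growth factor = 1.07159250 / 1.11323600 = 0.96259239
Annualized real rate = 0.96259239^(1/2) − 1 = -1.8882% → -1.89%.

-1.89%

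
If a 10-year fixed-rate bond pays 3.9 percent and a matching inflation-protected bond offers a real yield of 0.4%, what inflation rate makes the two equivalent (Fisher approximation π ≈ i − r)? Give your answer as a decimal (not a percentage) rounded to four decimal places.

π ≈ i − r = 3.9% − 0.4% → 0.0350.

0.0350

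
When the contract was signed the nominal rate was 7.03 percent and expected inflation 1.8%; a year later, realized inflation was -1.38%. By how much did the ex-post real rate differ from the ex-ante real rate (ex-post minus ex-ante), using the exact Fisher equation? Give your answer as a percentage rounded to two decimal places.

3.39%

Ex-ante: (1 + 0.0703)/(1 + 0.0180) − 1 = 5.1375%
Ex-post: (1 + 0.0703)/(1 − 0.0138) − 1 = 8.5277%
Difference (ex-post − ex-ante) = 3.3902% → 3.39%.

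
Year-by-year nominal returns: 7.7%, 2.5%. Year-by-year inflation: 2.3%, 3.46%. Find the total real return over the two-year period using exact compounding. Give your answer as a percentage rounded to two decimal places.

Compound the nominal returns: 1.0770 × 1.0250 = 1.103925.
Compound inflation: 1.0230 × 1.0346 = 1.058396.
Deflate: 1.103925 / 1.058396 = 1.043017.
Total real return = 1.043017 − 1 → 4.30%.

4.30%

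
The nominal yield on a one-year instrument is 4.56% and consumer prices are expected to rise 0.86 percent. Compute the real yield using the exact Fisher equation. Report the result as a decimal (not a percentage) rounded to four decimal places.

0.0367

By the Fisher equation, 1 + r = (1 + i)/(1 + π).
1 + r = 1.04560 / 1.00860 = 1.036685
r = 1.036685 − 1 = 3.6685%, i.e. 0.0367.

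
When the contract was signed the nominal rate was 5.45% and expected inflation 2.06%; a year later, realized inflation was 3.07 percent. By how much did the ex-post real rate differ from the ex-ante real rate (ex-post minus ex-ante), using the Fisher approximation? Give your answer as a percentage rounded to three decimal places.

-1.010%

Ex-ante: 5.45% − 2.06% = 3.390%
Ex-post: 5.45% − 3.07% = 2.380%
Difference (ex-post − ex-ante) = -1.0100% → -1.010%.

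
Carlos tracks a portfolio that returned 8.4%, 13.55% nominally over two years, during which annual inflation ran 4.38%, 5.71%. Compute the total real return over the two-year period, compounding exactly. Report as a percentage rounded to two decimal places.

11.55%

Compound the nominal returns: 1.0840 × 1.1355 = 1.230882.
Compound inflation: 1.0438 × 1.0571 = 1.103401.
Deflate: 1.230882 / 1.103401 = 1.115535.
Total real return = 1.115535 − 1 → 11.55%.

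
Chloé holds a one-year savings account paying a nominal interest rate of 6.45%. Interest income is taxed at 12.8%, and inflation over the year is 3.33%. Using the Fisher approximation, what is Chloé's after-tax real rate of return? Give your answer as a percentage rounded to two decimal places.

2.29%

After-tax nominal return = 6.45% × (1 − 0.128) = 5.6244%.
r ≈ 5.6244% − 3.33% → 2.29%.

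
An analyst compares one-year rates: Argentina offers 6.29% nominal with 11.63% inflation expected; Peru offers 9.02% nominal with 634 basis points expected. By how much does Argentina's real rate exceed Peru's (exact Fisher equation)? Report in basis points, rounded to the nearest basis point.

-730 basis points

Argentina: (1 + 0.0629)/(1 + 0.1163) − 1 = -4.7837%
Peru: (1 + 0.0902)/(1 + 0.0634) − 1 = 2.5202%
Differential = -4.7837% − 2.5202% = -7.3039% → -730 basis points.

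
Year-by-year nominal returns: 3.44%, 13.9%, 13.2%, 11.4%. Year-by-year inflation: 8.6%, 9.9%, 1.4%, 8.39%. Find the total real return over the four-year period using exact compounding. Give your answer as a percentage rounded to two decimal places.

13.26%

Nominal growth factor = 1.0344 × 1.1390 × 1.1320 × 1.1140 = 1.485744
Price-level growth factor = 1.0860 × 1.0990 × 1.0140 × 1.0839 = 1.311761
Real growth factor = 1.485744 / 1.311761 = 1.132633
Total real return = 1.132633 − 1 → 13.26%.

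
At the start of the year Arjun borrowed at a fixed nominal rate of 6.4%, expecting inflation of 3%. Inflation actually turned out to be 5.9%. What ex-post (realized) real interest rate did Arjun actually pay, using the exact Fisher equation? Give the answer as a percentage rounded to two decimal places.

Ex-post: (1 + 0.0640)/(1 + 0.0590) − 1 = 0.4721%
So the realized real rate is 0.47%.

0.47%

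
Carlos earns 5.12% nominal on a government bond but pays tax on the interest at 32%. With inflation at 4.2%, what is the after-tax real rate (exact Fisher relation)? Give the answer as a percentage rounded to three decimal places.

-0.689%

After-tax nominal return = 5.12% × (1 − 0.32) = 3.4816%.
1 + r = 1.034816 / 1.04200 = 0.993106
After-tax real rate = 0.993106 − 1 → -0.689%.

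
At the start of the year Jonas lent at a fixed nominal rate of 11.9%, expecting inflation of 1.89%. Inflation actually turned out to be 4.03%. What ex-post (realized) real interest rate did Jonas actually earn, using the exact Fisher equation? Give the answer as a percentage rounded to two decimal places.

Ex-post: (1 + 0.1190)/(1 + 0.0403) − 1 = 7.5651%
So the realized real rate is 7.57%.

7.57%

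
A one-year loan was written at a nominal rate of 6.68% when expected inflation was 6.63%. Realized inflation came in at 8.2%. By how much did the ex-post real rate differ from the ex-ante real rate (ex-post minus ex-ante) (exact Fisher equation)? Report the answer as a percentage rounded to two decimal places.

-1.45%

Ex-ante: (1 + 0.0668)/(1 + 0.0663) − 1 = 0.0469%
Ex-post: (1 + 0.0668)/(1 + 0.0820) − 1 = -1.4048%
Difference (ex-post − ex-ante) = -1.4517% → -1.45%.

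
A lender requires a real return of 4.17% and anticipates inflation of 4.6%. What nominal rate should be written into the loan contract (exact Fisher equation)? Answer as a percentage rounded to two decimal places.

8.96%

(1 + i) = (1 + r)(1 + π) = 1.04170 × 1.04600 = 1.0896182
i = 1.0896182 − 1, so the required nominal rate is 8.96%.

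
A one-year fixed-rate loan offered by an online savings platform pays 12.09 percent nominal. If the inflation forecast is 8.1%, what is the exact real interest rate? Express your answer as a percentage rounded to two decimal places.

1 + r = 1.12090 / 1.08100 = 1.036910
r = 1.036910 − 1 = 3.6910%, i.e. 3.69%.

3.69%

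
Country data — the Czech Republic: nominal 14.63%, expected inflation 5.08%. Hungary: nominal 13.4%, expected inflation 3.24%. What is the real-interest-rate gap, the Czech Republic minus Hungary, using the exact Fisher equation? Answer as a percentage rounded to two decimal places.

The Czech Republic: (1 + 0.1463)/(1 + 0.0508) − 1 = 9.0883%
Hungary: (1 + 0.1340)/(1 + 0.0324) − 1 = 9.8411%
Differential = 9.0883% − 9.8411% = -0.7528% → -0.75%.

-0.75%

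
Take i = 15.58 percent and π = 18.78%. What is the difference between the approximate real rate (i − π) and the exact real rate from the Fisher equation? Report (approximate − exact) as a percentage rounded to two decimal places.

Approximate: r ≈ 15.580% − 18.780% = -3.2000%
Exact: (1 + 0.1558)/(1 + 0.1878) − 1 = -2.6941%
Error = -3.2000% − (-2.6941%) = -0.5059% → -0.51%.

-0.51%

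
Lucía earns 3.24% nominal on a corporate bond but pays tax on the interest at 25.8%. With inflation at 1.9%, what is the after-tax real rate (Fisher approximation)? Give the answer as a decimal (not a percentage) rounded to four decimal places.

After-tax nominal return = 3.24% × (1 − 0.258) = 2.40408%.
r ≈ 2.40408% − 1.9% → 0.0050.

0.0050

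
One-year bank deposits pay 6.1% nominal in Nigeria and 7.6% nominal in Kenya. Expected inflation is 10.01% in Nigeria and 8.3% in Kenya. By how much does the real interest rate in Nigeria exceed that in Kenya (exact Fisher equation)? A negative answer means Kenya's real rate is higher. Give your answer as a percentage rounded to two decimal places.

Nigeria: (1 + 0.0610)/(1 + 0.1001) − 1 = -3.5542%
Kenya: (1 + 0.0760)/(1 + 0.0830) − 1 = -0.6464%
Differential = -3.5542% − (-0.6464%) = -2.9079% → -2.91%.

-2.91%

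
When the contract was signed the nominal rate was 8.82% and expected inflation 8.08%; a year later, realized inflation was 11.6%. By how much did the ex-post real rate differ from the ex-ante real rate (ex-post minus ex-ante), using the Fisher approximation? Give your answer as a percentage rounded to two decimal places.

Ex-ante: 8.82% − 8.08% = 0.740%
Ex-post: 8.82% − 11.6% = -2.780%
Difference (ex-post − ex-ante) = -3.5200% → -3.52%.

-3.52%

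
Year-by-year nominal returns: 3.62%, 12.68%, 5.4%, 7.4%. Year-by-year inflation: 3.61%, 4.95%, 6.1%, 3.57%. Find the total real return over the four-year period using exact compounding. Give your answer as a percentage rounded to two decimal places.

10.61%

Nominal growth factor = 1.0362 × 1.1268 × 1.0540 × 1.0740 = 1.321707
Price-level growth factor = 1.0361 × 1.0495 × 1.0610 × 1.0357 = 1.194905
Real growth factor = 1.321707 / 1.194905 = 1.106119
Total real return = 1.106119 − 1 → 10.61%.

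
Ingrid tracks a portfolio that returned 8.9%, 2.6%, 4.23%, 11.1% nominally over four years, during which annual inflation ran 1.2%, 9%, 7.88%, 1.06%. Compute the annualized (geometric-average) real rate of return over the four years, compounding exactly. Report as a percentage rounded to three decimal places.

1.845%

Compound the nominal returns: 1.0890 × 1.0260 × 1.0423 × 1.1110 = 1.29384436.
Compound inflation: 1.0120 × 1.0900 × 1.0788 × 1.0106 = 1.20261673.
Deflate: 1.29384436 / 1.20261673 = 1.07585761.
Annualized real rate = 1.07585761^(1/4) − 1 = 1.8448% → 1.845%.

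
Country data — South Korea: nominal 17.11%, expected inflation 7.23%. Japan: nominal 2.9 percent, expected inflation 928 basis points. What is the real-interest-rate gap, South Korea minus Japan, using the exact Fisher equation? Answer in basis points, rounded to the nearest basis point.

South Korea: (1 + 0.1711)/(1 + 0.0723) − 1 = 9.2138%
Japan: (1 + 0.0290)/(1 + 0.0928) − 1 = -5.8382%
Differential = 9.2138% − (-5.8382%) = 15.0521% → 1505 basis points.

1505 basis points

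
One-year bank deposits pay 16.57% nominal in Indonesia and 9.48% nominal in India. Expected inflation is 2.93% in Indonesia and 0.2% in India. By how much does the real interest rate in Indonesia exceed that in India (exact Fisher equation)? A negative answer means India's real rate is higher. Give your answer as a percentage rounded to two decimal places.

3.99%

Indonesia: (1 + 0.1657)/(1 + 0.0293) − 1 = 13.2517%
India: (1 + 0.0948)/(1 + 0.0020) − 1 = 9.2615%
Differential = 13.2517% − 9.2615% = 3.9902% → 3.99%.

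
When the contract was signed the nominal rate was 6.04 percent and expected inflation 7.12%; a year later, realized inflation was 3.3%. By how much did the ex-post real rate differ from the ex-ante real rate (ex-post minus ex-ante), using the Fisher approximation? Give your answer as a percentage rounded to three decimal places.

Ex-ante: 6.04% − 7.12% = -1.080%
Ex-post: 6.04% − 3.3% = 2.740%
Difference (ex-post − ex-ante) = 3.8200% → 3.820%.

3.820%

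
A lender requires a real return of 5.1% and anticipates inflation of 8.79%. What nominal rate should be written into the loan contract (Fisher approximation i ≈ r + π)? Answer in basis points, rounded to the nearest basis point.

1389 basis points

i ≈ r + π = 5.1% + 8.79% = 1389 basis points.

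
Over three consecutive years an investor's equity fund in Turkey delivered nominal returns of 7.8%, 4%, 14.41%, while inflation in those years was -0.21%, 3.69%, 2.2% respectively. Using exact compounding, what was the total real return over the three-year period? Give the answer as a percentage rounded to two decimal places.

21.29%

Nominal growth factor = 1.0780 × 1.0400 × 1.1441 = 1.282673
Price-level growth factor = 0.9979 × 1.0369 × 1.0220 = 1.057486
Real growth factor = 1.282673 / 1.057486 = 1.212946
Total real return = 1.212946 − 1 → 21.29%.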